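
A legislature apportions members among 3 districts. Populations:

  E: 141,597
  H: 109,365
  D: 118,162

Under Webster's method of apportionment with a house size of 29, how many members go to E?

11

Standard divisor 369124/29 ≈ 12728.414; standard quotas: E 11.124, H 8.592, D 9.283.
Rounding to the nearest integer gives E 11, H 9, D 9 — total 29, matching the house size, so no adjustment is needed.
E receives 11.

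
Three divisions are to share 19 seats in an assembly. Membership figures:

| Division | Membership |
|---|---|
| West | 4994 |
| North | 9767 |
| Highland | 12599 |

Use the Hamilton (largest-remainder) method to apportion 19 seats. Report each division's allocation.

The standard divisor is 27360/19 = 1440.
Standard quotas: West 3.4681, North 6.7826, Highland 8.7493.
Lower quotas: West 3, North 6, Highland 8 (sum 17, leaving 2 seats).
Remainders in descending order: North 0.7826, Highland 0.7493, West 0.4681.
The surplus seats go to North, Highland.

West=3; North=7; Highland=9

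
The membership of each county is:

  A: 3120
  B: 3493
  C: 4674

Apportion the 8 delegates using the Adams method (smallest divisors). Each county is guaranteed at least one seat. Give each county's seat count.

A 2, B 3, C 3

Standard divisor 11287/8 ≈ 1410.875; standard quotas: A 2.211, B 2.476, C 3.313.
Rounding up gives 3, 3, 4 = 10 seats, so the divisor must be adjusted.
With modified divisor 1700: modified quotas A 1.835, B 2.055, C 2.749.
Rounding up: A 2, B 3, C 3 (total 8).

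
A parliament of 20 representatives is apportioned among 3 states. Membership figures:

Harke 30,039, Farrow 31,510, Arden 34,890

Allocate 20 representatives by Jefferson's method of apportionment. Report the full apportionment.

Standard divisor 96439/20 ≈ 4821.95; standard quotas: Harke 6.230, Farrow 6.535, Arden 7.236.
Rounding down gives 6, 6, 7 = 19 seats, so the divisor must be adjusted.
With modified divisor 4400: modified quotas Harke 6.827, Farrow 7.161, Arden 7.930.
Rounding down: Harke 6, Farrow 7, Arden 7 (total 20).

Harke=6, Farrow=7, Arden=7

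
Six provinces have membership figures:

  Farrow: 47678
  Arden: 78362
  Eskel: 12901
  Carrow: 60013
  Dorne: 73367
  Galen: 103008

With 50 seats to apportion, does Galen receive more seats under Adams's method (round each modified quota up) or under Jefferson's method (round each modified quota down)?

Jefferson

Adams: Farrow 7, Arden 10, Eskel 2, Carrow 8, Dorne 10, Galen 13.
Jefferson: Farrow 6, Arden 11, Eskel 1, Carrow 8, Dorne 10, Galen 14.
Galen gets 13 under Adams and 14 under Jefferson.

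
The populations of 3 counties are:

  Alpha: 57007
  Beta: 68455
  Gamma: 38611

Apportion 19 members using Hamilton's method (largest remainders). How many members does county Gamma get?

Standard divisor: 164073 ÷ 19 ≈ 8635.421.
Standard quotas: Alpha 6.6015, Beta 7.9272, Gamma 4.4712.
Lower quotas: Alpha 6, Beta 7, Gamma 4 (sum 17, leaving 2 seats).
Remainders in descending order: Beta 0.9272, Alpha 0.6015, Gamma 0.4712.
Largest remainders: Beta, Alpha receive the extra seats.
Gamma receives 4.

4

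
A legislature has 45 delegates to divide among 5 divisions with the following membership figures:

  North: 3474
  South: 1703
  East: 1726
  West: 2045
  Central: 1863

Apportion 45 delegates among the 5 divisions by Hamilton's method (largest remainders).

North=14, South=7, East=7, West=9, Central=8

The standard divisor is 10811/45 ≈ 240.244.
Standard quotas: North 14.460, South 7.089, East 7.184, West 8.512, Central 7.755.
Lower quotas: North 14, South 7, East 7, West 8, Central 7 (sum 43, leaving 2 seats).
Remainders in descending order: Central 0.755, West 0.512, North 0.460, East 0.184, South 0.089.
Largest remainders: Central, West receive the extra seats.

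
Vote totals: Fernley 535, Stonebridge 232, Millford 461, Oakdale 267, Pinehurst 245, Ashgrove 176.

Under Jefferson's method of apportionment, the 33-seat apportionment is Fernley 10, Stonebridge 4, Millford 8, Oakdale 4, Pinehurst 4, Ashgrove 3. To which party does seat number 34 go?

Oakdale

Priority for the next seat is population ÷ (current seats + 1).
Priorities: Fernley 48.636, Stonebridge 46.400, Millford 51.222, Oakdale 53.400, Pinehurst 49.000, Ashgrove 44.000.
Highest priority: Oakdale.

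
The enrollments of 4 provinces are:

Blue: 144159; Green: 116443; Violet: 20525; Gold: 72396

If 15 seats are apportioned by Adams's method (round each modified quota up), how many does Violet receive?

1

Standard divisor 353523/15 ≈ 23568.2; standard quotas: Blue 6.117, Green 4.941, Violet 0.871, Gold 3.072.
Rounding up gives 7, 5, 1, 4 = 17 seats, so the divisor must be adjusted.
With modified divisor 26500: modified quotas Blue 5.440, Green 4.394, Violet 0.775, Gold 2.732.
Rounding up: Blue 6, Green 5, Violet 1, Gold 3 (total 15).
Violet receives 1.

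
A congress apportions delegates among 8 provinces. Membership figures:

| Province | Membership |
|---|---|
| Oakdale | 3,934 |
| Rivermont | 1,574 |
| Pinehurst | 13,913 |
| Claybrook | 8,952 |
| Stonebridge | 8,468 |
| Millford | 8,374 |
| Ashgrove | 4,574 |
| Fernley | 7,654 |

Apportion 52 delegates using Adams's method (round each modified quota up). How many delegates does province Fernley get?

7

Standard divisor 57443/52 ≈ 1104.673; standard quotas: Oakdale 3.561, Rivermont 1.425, Pinehurst 12.595, Claybrook 8.104, Stonebridge 7.666, Millford 7.581, Ashgrove 4.141, Fernley 6.929.
Rounding up gives 4, 2, 13, 9, 8, 8, 5, 7 = 56 seats, so the divisor must be adjusted.
With modified divisor 1200: modified quotas Oakdale 3.278, Rivermont 1.312, Pinehurst 11.594, Claybrook 7.460, Stonebridge 7.057, Millford 6.978, Ashgrove 3.812, Fernley 6.378.
Rounding up: Oakdale 4, Rivermont 2, Pinehurst 12, Claybrook 8, Stonebridge 8, Millford 7, Ashgrove 4, Fernley 7 (total 52).
Fernley receives 7.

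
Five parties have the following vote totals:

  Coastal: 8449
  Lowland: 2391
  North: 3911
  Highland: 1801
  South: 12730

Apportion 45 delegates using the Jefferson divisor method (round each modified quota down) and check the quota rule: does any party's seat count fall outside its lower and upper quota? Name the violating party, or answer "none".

South

Standard quotas: Coastal 12.984, Lowland 3.674, North 6.010, Highland 2.768, South 19.563.
Jefferson allocation: Coastal 13, Lowland 3, North 6, Highland 2, South 21.
South has quota 19.563 (lower 19, upper 20) but receives 21 — outside the quota interval.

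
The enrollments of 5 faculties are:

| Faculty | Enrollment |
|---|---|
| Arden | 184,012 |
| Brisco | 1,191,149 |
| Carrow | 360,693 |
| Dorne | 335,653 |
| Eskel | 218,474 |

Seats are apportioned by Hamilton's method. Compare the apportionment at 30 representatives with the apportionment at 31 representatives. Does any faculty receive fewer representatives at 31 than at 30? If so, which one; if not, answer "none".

At 30 seats: Arden 2, Brisco 16, Carrow 5, Dorne 4, Eskel 3.
At 31 seats: Arden 2, Brisco 16, Carrow 5, Dorne 5, Eskel 3.
No faculty's allocation decreased.

none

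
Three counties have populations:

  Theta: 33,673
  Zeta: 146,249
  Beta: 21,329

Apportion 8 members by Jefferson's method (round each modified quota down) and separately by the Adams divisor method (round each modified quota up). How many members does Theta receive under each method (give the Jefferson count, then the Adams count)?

1 and 2

Jefferson: Theta 1, Zeta 6, Beta 1.
Adams: Theta 2, Zeta 5, Beta 1.
Theta gets 1 under Jefferson and 2 under Adams.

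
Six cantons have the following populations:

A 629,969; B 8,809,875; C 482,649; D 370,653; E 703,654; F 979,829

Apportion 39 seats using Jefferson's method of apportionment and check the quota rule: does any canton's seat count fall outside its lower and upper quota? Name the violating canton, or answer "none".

B

Standard quotas: A 2.051, B 28.688, C 1.572, D 1.207, E 2.291, F 3.191.
Jefferson allocation: A 2, B 30, C 1, D 1, E 2, F 3.
B has quota 28.688 (lower 28, upper 29) but receives 30 — outside the quota interval.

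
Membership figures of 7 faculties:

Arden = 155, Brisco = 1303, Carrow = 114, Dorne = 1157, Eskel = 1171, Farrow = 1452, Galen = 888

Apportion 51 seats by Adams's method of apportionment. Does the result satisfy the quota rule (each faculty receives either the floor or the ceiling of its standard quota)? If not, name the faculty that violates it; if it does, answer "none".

none

Standard quotas: Arden 1.267, Brisco 10.650, Carrow 0.932, Dorne 9.456, Eskel 9.571, Farrow 11.867, Galen 7.258.
Adams allocation: Arden 2, Brisco 11, Carrow 1, Dorne 9, Eskel 9, Farrow 12, Galen 7.
Every allocation lies between the lower and upper quota.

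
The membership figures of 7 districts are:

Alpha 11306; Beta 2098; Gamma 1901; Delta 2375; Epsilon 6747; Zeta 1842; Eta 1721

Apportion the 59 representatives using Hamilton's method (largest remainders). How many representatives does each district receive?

Standard divisor: 27990 ÷ 59 ≈ 474.407.
Standard quotas: Alpha 23.8319, Beta 4.4224, Gamma 4.0071, Delta 5.0063, Epsilon 14.2220, Zeta 3.8827, Eta 3.6277.
Lower quotas: Alpha 23, Beta 4, Gamma 4, Delta 5, Epsilon 14, Zeta 3, Eta 3 (sum 56, leaving 3 seats).
Remainders in descending order: Zeta 0.8827, Alpha 0.8319, Eta 0.6277, Beta 0.4224, Epsilon 0.2220, Gamma 0.0071, Delta 0.0063.
Largest remainders: Zeta, Alpha, Eta receive the extra seats.

Alpha: 24; Beta: 4; Gamma: 4; Delta: 5; Epsilon: 14; Zeta: 4; Eta: 4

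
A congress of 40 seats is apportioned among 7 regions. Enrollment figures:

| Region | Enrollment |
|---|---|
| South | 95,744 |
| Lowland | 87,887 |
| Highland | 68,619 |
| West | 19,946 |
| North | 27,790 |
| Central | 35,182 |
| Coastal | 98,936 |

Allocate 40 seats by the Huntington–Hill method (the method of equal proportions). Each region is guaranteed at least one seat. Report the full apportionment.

South: 9, Lowland: 8, Highland: 6, West: 2, North: 3, Central: 3, Coastal: 9

With divisor 10936: modified quotas South 8.755, Lowland 8.036, Highland 6.275, West 1.824, North 2.541, Central 3.217, Coastal 9.047.
Geometric-mean thresholds: South √(8·9)=8.485, Lowland √(8·9)=8.485, Highland √(6·7)=6.481, West √(1·2)=1.414, North √(2·3)=2.449, Central √(3·4)=3.464, Coastal √(9·10)=9.487.
Each quota rounded against its threshold gives South 9, Lowland 8, Highland 6, West 2, North 3, Central 3, Coastal 9 (total 40).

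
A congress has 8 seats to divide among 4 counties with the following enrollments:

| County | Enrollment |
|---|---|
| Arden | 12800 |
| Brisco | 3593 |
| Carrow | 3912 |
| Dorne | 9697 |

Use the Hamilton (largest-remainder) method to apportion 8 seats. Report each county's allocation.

Arden: 3, Brisco: 1, Carrow: 1, Dorne: 3

Standard divisor: 30002 ÷ 8 ≈ 3750.25.
Standard quotas: Arden 3.4131, Brisco 0.9581, Carrow 1.0431, Dorne 2.5857.
Lower quotas: Arden 3, Brisco 0, Carrow 1, Dorne 2 (sum 6, leaving 2 seats).
Remainders in descending order: Brisco 0.9581, Dorne 0.5857, Arden 0.4131, Carrow 0.0431.
Largest remainders: Brisco, Dorne receive the extra seats.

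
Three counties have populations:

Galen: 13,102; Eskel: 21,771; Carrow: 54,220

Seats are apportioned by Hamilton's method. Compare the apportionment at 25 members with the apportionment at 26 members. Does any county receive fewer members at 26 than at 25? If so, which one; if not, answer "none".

At 25 seats: Galen 4, Eskel 6, Carrow 15.
At 26 seats: Galen 4, Eskel 6, Carrow 16.
No county's allocation decreased.

none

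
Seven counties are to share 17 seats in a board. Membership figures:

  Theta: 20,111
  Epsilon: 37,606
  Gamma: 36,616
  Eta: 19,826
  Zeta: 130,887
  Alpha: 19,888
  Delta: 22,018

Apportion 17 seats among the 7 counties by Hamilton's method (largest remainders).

The standard divisor is 286952/17 ≈ 16879.529.
Standard quotas: Theta 1.1914, Epsilon 2.2279, Gamma 2.1693, Eta 1.1746, Zeta 7.7542, Alpha 1.1782, Delta 1.3044.
Lower quotas: Theta 1, Epsilon 2, Gamma 2, Eta 1, Zeta 7, Alpha 1, Delta 1 (sum 15, leaving 2 seats).
Remainders in descending order: Zeta 0.7542, Delta 0.3044, Epsilon 0.2279, Theta 0.1914, Alpha 0.1782, Eta 0.1746, Gamma 0.1693.
The surplus seats go to Zeta, Delta.

Theta 1; Epsilon 2; Gamma 2; Eta 1; Zeta 8; Alpha 1; Delta 2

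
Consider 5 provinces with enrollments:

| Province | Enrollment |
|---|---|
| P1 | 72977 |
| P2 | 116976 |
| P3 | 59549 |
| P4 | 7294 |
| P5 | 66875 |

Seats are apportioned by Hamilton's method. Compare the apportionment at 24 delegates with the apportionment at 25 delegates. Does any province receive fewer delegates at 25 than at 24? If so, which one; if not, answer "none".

At 24 seats: P1 5, P2 9, P3 4, P4 1, P5 5.
At 25 seats: P1 6, P2 9, P3 5, P4 0, P5 5.
P4 drops from 1 to 0.

P4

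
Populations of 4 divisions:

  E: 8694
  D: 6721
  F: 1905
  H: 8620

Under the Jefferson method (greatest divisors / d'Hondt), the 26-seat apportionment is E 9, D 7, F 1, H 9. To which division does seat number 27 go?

F

Priority for the next seat is population ÷ (current seats + 1).
Priorities: E 869.400, D 840.125, F 952.500, H 862.000.
Highest priority: F.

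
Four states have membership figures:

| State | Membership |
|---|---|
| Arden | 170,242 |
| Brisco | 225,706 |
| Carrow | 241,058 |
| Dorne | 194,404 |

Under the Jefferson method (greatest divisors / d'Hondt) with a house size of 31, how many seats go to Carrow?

Standard divisor 831410/31 ≈ 26819.677; standard quotas: Arden 6.348, Brisco 8.416, Carrow 8.988, Dorne 7.249.
Rounding down gives 6, 8, 8, 7 = 29 seats, so the divisor must be adjusted.
With modified divisor 24700: modified quotas Arden 6.892, Brisco 9.138, Carrow 9.759, Dorne 7.871.
Rounding down: Arden 6, Brisco 9, Carrow 9, Dorne 7 (total 31).
Carrow receives 9.

9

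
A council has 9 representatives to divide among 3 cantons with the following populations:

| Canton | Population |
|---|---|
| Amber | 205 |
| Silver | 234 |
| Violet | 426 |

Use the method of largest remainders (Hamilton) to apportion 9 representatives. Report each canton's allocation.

Amber 2, Silver 3, Violet 4

Total 865; standard divisor 865/9 ≈ 96.111.
Standard quotas: Amber 2.133, Silver 2.435, Violet 4.432.
Lower quotas: Amber 2, Silver 2, Violet 4 (sum 8, leaving 1 seat).
Remainders in descending order: Silver 0.435, Violet 0.432, Amber 0.133.
The surplus seat goes to Silver.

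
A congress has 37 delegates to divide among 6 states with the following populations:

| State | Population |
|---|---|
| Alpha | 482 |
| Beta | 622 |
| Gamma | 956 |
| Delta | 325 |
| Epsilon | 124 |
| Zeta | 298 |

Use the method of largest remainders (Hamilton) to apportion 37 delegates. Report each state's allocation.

Standard divisor: 2807 ÷ 37 ≈ 75.865.
Standard quotas: Alpha 6.353, Beta 8.199, Gamma 12.601, Delta 4.284, Epsilon 1.634, Zeta 3.928.
Lower quotas: Alpha 6, Beta 8, Gamma 12, Delta 4, Epsilon 1, Zeta 3 (sum 34, leaving 3 seats).
Remainders in descending order: Zeta 0.928, Epsilon 0.634, Gamma 0.601, Alpha 0.353, Delta 0.284, Beta 0.199.
Largest remainders: Zeta, Epsilon, Gamma receive the extra seats.

Alpha: 6; Beta: 8; Gamma: 13; Delta: 4; Epsilon: 2; Zeta: 4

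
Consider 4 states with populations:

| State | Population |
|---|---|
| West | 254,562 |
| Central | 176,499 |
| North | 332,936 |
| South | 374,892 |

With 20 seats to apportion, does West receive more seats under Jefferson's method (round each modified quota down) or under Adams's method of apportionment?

Adams

Jefferson: West 4, Central 3, North 6, South 7.
Adams: West 5, Central 3, North 6, South 6.
West gets 4 under Jefferson and 5 under Adams.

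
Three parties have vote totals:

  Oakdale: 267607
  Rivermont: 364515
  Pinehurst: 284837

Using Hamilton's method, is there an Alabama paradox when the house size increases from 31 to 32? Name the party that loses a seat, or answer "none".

At 31 seats: Oakdale 9, Rivermont 12, Pinehurst 10.
At 32 seats: Oakdale 9, Rivermont 13, Pinehurst 10.
No party's allocation decreased.

none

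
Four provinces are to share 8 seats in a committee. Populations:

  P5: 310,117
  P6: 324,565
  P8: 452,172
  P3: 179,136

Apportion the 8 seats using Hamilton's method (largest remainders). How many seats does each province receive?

The standard divisor is 1265990/8 ≈ 158248.75.
Standard quotas: P5 1.9597, P6 2.0510, P8 2.8573, P3 1.1320.
Lower quotas: P5 1, P6 2, P8 2, P3 1 (sum 6, leaving 2 seats).
Remainders in descending order: P5 0.9597, P8 0.8573, P3 0.1320, P6 0.0510.
The surplus seats go to P5, P8.

P5 2; P6 2; P8 3; P3 1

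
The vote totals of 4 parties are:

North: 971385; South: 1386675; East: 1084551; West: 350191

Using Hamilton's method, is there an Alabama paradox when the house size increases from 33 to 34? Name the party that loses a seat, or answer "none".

At 33 seats: North 9, South 12, East 9, West 3.
At 34 seats: North 9, South 12, East 10, West 3.
No party's allocation decreased.

none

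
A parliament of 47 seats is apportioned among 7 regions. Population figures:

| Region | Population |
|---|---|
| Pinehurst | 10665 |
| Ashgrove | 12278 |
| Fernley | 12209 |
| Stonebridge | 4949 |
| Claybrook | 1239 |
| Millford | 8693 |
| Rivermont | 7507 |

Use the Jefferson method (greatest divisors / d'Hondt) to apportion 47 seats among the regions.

Standard divisor 57540/47 ≈ 1224.255; standard quotas: Pinehurst 8.711, Ashgrove 10.029, Fernley 9.973, Stonebridge 4.042, Claybrook 1.012, Millford 7.101, Rivermont 6.132.
Rounding down gives 8, 10, 9, 4, 1, 7, 6 = 45 seats, so the divisor must be adjusted.
With modified divisor 1150: modified quotas Pinehurst 9.274, Ashgrove 10.677, Fernley 10.617, Stonebridge 4.303, Claybrook 1.077, Millford 7.559, Rivermont 6.528.
Rounding down: Pinehurst 9, Ashgrove 10, Fernley 10, Stonebridge 4, Claybrook 1, Millford 7, Rivermont 6 (total 47).

Pinehurst=9, Ashgrove=10, Fernley=10, Stonebridge=4, Claybrook=1, Millford=7, Rivermont=6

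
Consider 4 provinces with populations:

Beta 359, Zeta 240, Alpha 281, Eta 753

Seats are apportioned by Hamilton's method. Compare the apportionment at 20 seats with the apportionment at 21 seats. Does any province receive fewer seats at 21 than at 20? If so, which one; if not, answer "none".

At 20 seats: Beta 4, Zeta 3, Alpha 4, Eta 9.
At 21 seats: Beta 5, Zeta 3, Alpha 3, Eta 10.
Alpha drops from 4 to 3.

Alpha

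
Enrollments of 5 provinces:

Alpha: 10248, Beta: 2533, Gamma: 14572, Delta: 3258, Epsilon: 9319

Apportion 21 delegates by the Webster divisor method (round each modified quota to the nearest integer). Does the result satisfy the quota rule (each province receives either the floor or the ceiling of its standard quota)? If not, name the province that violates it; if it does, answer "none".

none

Standard quotas: Alpha 5.390, Beta 1.332, Gamma 7.664, Delta 1.713, Epsilon 4.901.
Webster allocation: Alpha 5, Beta 1, Gamma 8, Delta 2, Epsilon 5.
Every allocation lies between the lower and upper quota.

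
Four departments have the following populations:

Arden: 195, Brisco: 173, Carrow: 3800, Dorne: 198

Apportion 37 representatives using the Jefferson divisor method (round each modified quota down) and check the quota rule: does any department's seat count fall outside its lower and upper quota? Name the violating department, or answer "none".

Carrow

Standard quotas: Arden 1.653, Brisco 1.466, Carrow 32.203, Dorne 1.678.
Jefferson allocation: Arden 1, Brisco 1, Carrow 34, Dorne 1.
Carrow has quota 32.203 (lower 32, upper 33) but receives 34 — outside the quota interval.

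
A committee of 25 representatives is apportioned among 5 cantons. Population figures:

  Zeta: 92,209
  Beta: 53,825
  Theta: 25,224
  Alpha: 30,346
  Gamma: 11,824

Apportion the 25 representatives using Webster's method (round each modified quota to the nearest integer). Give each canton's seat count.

Zeta: 11; Beta: 6; Theta: 3; Alpha: 4; Gamma: 1

Standard divisor 213428/25 ≈ 8537.12; standard quotas: Zeta 10.801, Beta 6.305, Theta 2.955, Alpha 3.555, Gamma 1.385.
Rounding to the nearest integer gives Zeta 11, Beta 6, Theta 3, Alpha 4, Gamma 1 — total 25, matching the house size, so no adjustment is needed.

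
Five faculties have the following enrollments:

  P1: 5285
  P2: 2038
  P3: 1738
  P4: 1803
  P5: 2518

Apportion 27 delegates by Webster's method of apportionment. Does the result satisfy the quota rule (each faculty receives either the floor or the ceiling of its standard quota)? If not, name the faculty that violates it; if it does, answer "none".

Standard quotas: P1 10.663, P2 4.112, P3 3.507, P4 3.638, P5 5.080.
Webster allocation: P1 11, P2 4, P3 3, P4 4, P5 5.
Every allocation lies between the lower and upper quota.

none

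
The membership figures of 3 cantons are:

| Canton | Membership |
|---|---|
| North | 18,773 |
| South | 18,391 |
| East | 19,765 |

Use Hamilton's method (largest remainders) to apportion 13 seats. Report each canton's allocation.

North=4, South=4, East=5

Total 56929; standard divisor 56929/13 ≈ 4379.154.
Standard quotas: North 4.2869, South 4.1997, East 4.5134.
Lower quotas: North 4, South 4, East 4 (sum 12, leaving 1 seat).
Remainders in descending order: East 0.5134, North 0.2869, South 0.1997.
The surplus seat goes to East.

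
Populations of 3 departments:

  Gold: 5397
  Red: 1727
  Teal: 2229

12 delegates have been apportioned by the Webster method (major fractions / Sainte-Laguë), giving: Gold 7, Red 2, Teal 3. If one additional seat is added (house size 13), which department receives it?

Gold

Priority for the next seat is population ÷ (current seats + 0.5).
Priorities: Gold 719.600, Red 690.800, Teal 636.857.
Highest priority: Gold.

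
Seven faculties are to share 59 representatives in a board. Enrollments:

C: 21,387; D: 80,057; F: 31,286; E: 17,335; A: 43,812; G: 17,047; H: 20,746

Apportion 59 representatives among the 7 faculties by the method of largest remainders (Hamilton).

The standard divisor is 231670/59 ≈ 3926.61.
Standard quotas: C 5.4467, D 20.3883, F 7.9677, E 4.4147, A 11.1577, G 4.3414, H 5.2834.
Lower quotas: C 5, D 20, F 7, E 4, A 11, G 4, H 5 (sum 56, leaving 3 seats).
Remainders in descending order: F 0.9677, C 0.4467, E 0.4147, D 0.3883, G 0.3414, H 0.2834, A 0.1577.
Largest remainders: F, C, E receive the extra seats.

C 6, D 20, F 8, E 5, A 11, G 4, H 5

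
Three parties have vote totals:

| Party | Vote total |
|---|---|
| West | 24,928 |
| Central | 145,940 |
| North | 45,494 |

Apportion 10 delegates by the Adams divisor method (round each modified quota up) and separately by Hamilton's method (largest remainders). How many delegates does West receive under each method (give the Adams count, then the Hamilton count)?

Adams: West 2, Central 6, North 2.
Hamilton: West 1, Central 7, North 2.
West gets 2 under Adams and 1 under Hamilton.

2 and 1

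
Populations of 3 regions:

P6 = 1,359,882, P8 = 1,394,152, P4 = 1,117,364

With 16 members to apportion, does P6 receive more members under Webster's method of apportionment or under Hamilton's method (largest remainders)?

Webster: P6 5, P8 6, P4 5.
Hamilton: P6 6, P8 6, P4 4.
P6 gets 5 under Webster and 6 under Hamilton.

Hamilton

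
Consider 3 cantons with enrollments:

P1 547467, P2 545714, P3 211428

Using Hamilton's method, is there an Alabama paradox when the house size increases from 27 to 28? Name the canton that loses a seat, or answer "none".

At 27 seats: P1 11, P2 11, P3 5.
At 28 seats: P1 12, P2 12, P3 4.
P3 drops from 5 to 4.

P3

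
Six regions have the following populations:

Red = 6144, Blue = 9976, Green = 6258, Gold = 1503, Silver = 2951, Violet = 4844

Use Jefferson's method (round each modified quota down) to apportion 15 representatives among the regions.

Standard divisor 31676/15 ≈ 2111.733; standard quotas: Red 2.909, Blue 4.724, Green 2.963, Gold 0.712, Silver 1.397, Violet 2.294.
Rounding down gives 2, 4, 2, 0, 1, 2 = 11 seats, so the divisor must be adjusted.
With modified divisor 1640: modified quotas Red 3.746, Blue 6.083, Green 3.816, Gold 0.916, Silver 1.799, Violet 2.954.
Rounding down: Red 3, Blue 6, Green 3, Gold 0, Silver 1, Violet 2 (total 15).

Red 3; Blue 6; Green 3; Gold 0; Silver 1; Violet 2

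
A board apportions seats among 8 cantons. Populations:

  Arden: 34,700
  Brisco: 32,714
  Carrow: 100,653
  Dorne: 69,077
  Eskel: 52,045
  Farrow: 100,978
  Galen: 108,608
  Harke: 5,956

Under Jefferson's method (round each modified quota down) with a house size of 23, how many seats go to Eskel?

2

Standard divisor 504731/23 ≈ 21944.826; standard quotas: Arden 1.581, Brisco 1.491, Carrow 4.587, Dorne 3.148, Eskel 2.372, Farrow 4.601, Galen 4.949, Harke 0.271.
Rounding down gives 1, 1, 4, 3, 2, 4, 4, 0 = 19 seats, so the divisor must be adjusted.
With modified divisor 17700: modified quotas Arden 1.960, Brisco 1.848, Carrow 5.687, Dorne 3.903, Eskel 2.940, Farrow 5.705, Galen 6.136, Harke 0.336.
Rounding down: Arden 1, Brisco 1, Carrow 5, Dorne 3, Eskel 2, Farrow 5, Galen 6, Harke 0 (total 23).
Eskel receives 2.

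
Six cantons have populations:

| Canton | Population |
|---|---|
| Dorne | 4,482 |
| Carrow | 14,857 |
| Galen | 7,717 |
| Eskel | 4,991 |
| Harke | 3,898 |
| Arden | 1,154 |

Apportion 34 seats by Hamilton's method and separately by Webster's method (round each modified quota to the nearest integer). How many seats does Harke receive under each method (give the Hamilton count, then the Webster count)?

3 and 4

Hamilton: Dorne 4, Carrow 14, Galen 7, Eskel 5, Harke 3, Arden 1.
Webster: Dorne 4, Carrow 13, Galen 7, Eskel 5, Harke 4, Arden 1.
Harke gets 3 under Hamilton and 4 under Webster.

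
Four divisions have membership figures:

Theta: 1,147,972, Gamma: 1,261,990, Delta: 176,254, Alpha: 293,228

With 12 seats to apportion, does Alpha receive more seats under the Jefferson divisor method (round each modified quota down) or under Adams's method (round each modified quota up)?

Adams

Jefferson: Theta 5, Gamma 6, Delta 0, Alpha 1.
Adams: Theta 4, Gamma 5, Delta 1, Alpha 2.
Alpha gets 1 under Jefferson and 2 under Adams.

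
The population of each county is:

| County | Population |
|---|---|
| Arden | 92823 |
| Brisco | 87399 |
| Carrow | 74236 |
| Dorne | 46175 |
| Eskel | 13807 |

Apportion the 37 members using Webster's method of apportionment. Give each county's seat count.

Standard divisor 314440/37 ≈ 8498.378; standard quotas: Arden 10.922, Brisco 10.284, Carrow 8.735, Dorne 5.433, Eskel 1.625.
Rounding to the nearest integer gives Arden 11, Brisco 10, Carrow 9, Dorne 5, Eskel 2 — total 37, matching the house size, so no adjustment is needed.

Arden=11, Brisco=10, Carrow=9, Dorne=5, Eskel=2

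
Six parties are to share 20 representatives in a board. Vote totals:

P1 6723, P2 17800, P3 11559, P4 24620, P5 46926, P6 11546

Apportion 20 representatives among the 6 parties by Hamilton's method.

P1: 1, P2: 3, P3: 2, P4: 4, P5: 8, P6: 2

Standard divisor: 119174 ÷ 20 ≈ 5958.7.
Standard quotas: P1 1.1283, P2 2.9872, P3 1.9399, P4 4.1318, P5 7.8752, P6 1.9377.
Lower quotas: P1 1, P2 2, P3 1, P4 4, P5 7, P6 1 (sum 16, leaving 4 seats).
Remainders in descending order: P2 0.9872, P3 0.9399, P6 0.9377, P5 0.8752, P4 0.1318, P1 0.1283.
Largest remainders: P2, P3, P6, P5 receive the extra seats.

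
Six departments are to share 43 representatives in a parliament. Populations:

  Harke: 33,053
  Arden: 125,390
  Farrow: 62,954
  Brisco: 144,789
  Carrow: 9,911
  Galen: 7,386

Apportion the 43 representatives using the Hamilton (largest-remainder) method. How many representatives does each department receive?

Harke=4; Arden=14; Farrow=7; Brisco=16; Carrow=1; Galen=1

Standard divisor: 383483 ÷ 43 ≈ 8918.209.
Standard quotas: Harke 3.7062, Arden 14.0600, Farrow 7.0590, Brisco 16.2352, Carrow 1.1113, Galen 0.8282.
Lower quotas: Harke 3, Arden 14, Farrow 7, Brisco 16, Carrow 1, Galen 0 (sum 41, leaving 2 seats).
Remainders in descending order: Galen 0.8282, Harke 0.7062, Brisco 0.2352, Carrow 0.1113, Arden 0.0600, Farrow 0.0590.
The surplus seats go to Galen, Harke.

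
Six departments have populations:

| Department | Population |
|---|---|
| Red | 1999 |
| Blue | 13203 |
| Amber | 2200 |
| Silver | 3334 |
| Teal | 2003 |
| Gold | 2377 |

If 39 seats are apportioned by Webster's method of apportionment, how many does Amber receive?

Standard divisor 25116/39 ≈ 644; standard quotas: Red 3.104, Blue 20.502, Amber 3.416, Silver 5.177, Teal 3.110, Gold 3.691.
Rounding to the nearest integer gives Red 3, Blue 21, Amber 3, Silver 5, Teal 3, Gold 4 — total 39, matching the house size, so no adjustment is needed.
Amber receives 3.

3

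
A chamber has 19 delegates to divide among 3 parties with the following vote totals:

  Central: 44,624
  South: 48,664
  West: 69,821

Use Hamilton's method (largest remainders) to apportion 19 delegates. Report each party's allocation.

Central 5; South 6; West 8

The standard divisor is 163109/19 ≈ 8584.684.
Standard quotas: Central 5.1981, South 5.6687, West 8.1332.
Lower quotas: Central 5, South 5, West 8 (sum 18, leaving 1 seat).
Remainders in descending order: South 0.6687, Central 0.1981, West 0.1332.
Largest remainder: South receives the extra seat.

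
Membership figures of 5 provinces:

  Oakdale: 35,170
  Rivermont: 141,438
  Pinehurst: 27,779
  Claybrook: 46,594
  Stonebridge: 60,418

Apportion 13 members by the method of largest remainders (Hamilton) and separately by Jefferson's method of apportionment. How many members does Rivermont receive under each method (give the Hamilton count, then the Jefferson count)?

Hamilton: Oakdale 1, Rivermont 6, Pinehurst 1, Claybrook 2, Stonebridge 3.
Jefferson: Oakdale 1, Rivermont 7, Pinehurst 1, Claybrook 2, Stonebridge 2.
Rivermont gets 6 under Hamilton and 7 under Jefferson.

6 and 7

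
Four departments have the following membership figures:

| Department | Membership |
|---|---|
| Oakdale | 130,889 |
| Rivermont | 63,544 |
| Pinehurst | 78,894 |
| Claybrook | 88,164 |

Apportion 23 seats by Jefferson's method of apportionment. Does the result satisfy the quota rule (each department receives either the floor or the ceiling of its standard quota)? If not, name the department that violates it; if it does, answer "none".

Standard quotas: Oakdale 8.328, Rivermont 4.043, Pinehurst 5.020, Claybrook 5.609.
Jefferson allocation: Oakdale 8, Rivermont 4, Pinehurst 5, Claybrook 6.
Every allocation lies between the lower and upper quota.

none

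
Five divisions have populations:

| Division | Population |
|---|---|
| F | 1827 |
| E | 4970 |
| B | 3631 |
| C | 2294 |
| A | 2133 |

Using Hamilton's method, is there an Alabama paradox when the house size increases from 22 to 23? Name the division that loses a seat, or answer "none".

C

At 22 seats: F 3, E 7, B 5, C 4, A 3.
At 23 seats: F 3, E 8, B 6, C 3, A 3.
C drops from 4 to 3.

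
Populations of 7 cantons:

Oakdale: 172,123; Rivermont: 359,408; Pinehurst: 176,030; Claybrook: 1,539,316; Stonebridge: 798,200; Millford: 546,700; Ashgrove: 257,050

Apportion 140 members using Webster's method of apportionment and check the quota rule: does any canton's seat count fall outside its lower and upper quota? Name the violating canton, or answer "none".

Claybrook

Standard quotas: Oakdale 6.261, Rivermont 13.073, Pinehurst 6.403, Claybrook 55.992, Stonebridge 29.034, Millford 19.886, Ashgrove 9.350.
Webster allocation: Oakdale 6, Rivermont 13, Pinehurst 6, Claybrook 57, Stonebridge 29, Millford 20, Ashgrove 9.
Claybrook has quota 55.992 (lower 55, upper 56) but receives 57 — outside the quota interval.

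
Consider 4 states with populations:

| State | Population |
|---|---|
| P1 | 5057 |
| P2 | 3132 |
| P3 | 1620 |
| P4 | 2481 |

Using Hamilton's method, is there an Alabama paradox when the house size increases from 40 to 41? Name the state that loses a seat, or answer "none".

At 40 seats: P1 17, P2 10, P3 5, P4 8.
At 41 seats: P1 17, P2 11, P3 5, P4 8.
No state's allocation decreased.

none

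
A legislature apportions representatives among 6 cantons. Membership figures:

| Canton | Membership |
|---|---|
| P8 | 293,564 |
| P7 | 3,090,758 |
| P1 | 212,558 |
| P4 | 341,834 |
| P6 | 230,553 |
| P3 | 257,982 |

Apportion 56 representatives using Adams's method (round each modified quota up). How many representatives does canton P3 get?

Standard divisor 4427249/56 ≈ 79058.018; standard quotas: P8 3.713, P7 39.095, P1 2.689, P4 4.324, P6 2.916, P3 3.263.
Rounding up gives 4, 40, 3, 5, 3, 4 = 59 seats, so the divisor must be adjusted.
With modified divisor 84500: modified quotas P8 3.474, P7 36.577, P1 2.515, P4 4.045, P6 2.728, P3 3.053.
Rounding up: P8 4, P7 37, P1 3, P4 5, P6 3, P3 4 (total 56).
P3 receives 4.

4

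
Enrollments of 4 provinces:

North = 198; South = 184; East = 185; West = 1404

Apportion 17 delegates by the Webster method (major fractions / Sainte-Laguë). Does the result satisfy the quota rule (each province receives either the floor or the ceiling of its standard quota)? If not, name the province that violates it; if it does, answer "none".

Standard quotas: North 1.708, South 1.587, East 1.596, West 12.110.
Webster allocation: North 2, South 2, East 2, West 11.
West has quota 12.110 (lower 12, upper 13) but receives 11 — outside the quota interval.

West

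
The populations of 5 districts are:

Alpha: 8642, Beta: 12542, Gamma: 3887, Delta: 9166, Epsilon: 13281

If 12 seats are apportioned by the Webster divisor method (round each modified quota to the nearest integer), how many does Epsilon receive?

Standard divisor 47518/12 ≈ 3959.833; standard quotas: Alpha 2.182, Beta 3.167, Gamma 0.982, Delta 2.315, Epsilon 3.354.
Rounding to the nearest integer gives 2, 3, 1, 2, 3 = 11 seats, so the divisor must be adjusted.
With modified divisor 3700: modified quotas Alpha 2.336, Beta 3.390, Gamma 1.051, Delta 2.477, Epsilon 3.589.
Rounding to the nearest integer: Alpha 2, Beta 3, Gamma 1, Delta 2, Epsilon 4 (total 12).
Epsilon receives 4.

4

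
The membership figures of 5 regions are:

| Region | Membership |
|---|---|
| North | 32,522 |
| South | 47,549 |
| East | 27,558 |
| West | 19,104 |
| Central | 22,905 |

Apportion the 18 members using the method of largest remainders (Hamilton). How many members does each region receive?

North 4, South 6, East 3, West 2, Central 3

Total 149638; standard divisor 149638/18 ≈ 8313.222.
Standard quotas: North 3.9121, South 5.7197, East 3.3150, West 2.2980, Central 2.7552.
Lower quotas: North 3, South 5, East 3, West 2, Central 2 (sum 15, leaving 3 seats).
Remainders in descending order: North 0.9121, Central 0.7552, South 0.7197, East 0.3150, West 0.2980.
The surplus seats go to North, Central, South.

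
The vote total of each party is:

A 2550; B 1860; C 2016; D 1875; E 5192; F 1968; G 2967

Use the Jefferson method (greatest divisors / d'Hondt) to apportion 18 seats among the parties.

Standard divisor 18428/18 ≈ 1023.778; standard quotas: A 2.491, B 1.817, C 1.969, D 1.831, E 5.071, F 1.922, G 2.898.
Rounding down gives 2, 1, 1, 1, 5, 1, 2 = 13 seats, so the divisor must be adjusted.
With modified divisor 900: modified quotas A 2.833, B 2.067, C 2.240, D 2.083, E 5.769, F 2.187, G 3.297.
Rounding down: A 2, B 2, C 2, D 2, E 5, F 2, G 3 (total 18).

A=2; B=2; C=2; D=2; E=5; F=2; G=3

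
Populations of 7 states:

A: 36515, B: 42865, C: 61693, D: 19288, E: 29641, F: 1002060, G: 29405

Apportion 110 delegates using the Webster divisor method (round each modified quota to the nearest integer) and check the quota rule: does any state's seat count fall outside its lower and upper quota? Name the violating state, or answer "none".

F

Standard quotas: A 3.288, B 3.860, C 5.556, D 1.737, E 2.669, F 90.241, G 2.648.
Webster allocation: A 3, B 4, C 6, D 2, E 3, F 89, G 3.
F has quota 90.241 (lower 90, upper 91) but receives 89 — outside the quota interval.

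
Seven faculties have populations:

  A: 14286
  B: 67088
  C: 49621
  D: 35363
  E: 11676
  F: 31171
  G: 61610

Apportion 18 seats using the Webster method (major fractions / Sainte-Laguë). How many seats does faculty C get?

3

Standard divisor 270815/18 ≈ 15045.278; standard quotas: A 0.950, B 4.459, C 3.298, D 2.350, E 0.776, F 2.072, G 4.095.
Rounding to the nearest integer gives 1, 4, 3, 2, 1, 2, 4 = 17 seats, so the divisor must be adjusted.
With modified divisor 14500: modified quotas A 0.985, B 4.627, C 3.422, D 2.439, E 0.805, F 2.150, G 4.249.
Rounding to the nearest integer: A 1, B 5, C 3, D 2, E 1, F 2, G 4 (total 18).
C receives 3.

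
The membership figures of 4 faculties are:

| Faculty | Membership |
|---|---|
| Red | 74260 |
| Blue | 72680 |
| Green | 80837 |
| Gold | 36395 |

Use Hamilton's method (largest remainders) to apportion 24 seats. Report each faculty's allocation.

Red: 7, Blue: 7, Green: 7, Gold: 3

Standard divisor: 264172 ÷ 24 ≈ 11007.167.
Standard quotas: Red 6.7465, Blue 6.6030, Green 7.3440, Gold 3.3065.
Lower quotas: Red 6, Blue 6, Green 7, Gold 3 (sum 22, leaving 2 seats).
Remainders in descending order: Red 0.7465, Blue 0.6030, Green 0.3440, Gold 0.3065.
The surplus seats go to Red, Blue.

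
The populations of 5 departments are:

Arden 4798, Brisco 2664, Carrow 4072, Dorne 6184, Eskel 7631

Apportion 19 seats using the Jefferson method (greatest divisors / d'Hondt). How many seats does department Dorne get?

5

Standard divisor 25349/19 ≈ 1334.158; standard quotas: Arden 3.596, Brisco 1.997, Carrow 3.052, Dorne 4.635, Eskel 5.720.
Rounding down gives 3, 1, 3, 4, 5 = 16 seats, so the divisor must be adjusted.
With modified divisor 1220: modified quotas Arden 3.933, Brisco 2.184, Carrow 3.338, Dorne 5.069, Eskel 6.255.
Rounding down: Arden 3, Brisco 2, Carrow 3, Dorne 5, Eskel 6 (total 19).
Dorne receives 5.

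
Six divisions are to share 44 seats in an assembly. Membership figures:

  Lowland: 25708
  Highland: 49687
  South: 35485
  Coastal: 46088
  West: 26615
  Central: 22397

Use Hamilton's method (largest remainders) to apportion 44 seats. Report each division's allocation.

Lowland=5, Highland=11, South=7, Coastal=10, West=6, Central=5

The standard divisor is 205980/44 ≈ 4681.364.
Standard quotas: Lowland 5.4916, Highland 10.6138, South 7.5801, Coastal 9.8450, West 5.6853, Central 4.7843.
Lower quotas: Lowland 5, Highland 10, South 7, Coastal 9, West 5, Central 4 (sum 40, leaving 4 seats).
Remainders in descending order: Coastal 0.8450, Central 0.7843, West 0.6853, Highland 0.6138, South 0.5801, Lowland 0.4916.
Largest remainders: Coastal, Central, West, Highland receive the extra seats.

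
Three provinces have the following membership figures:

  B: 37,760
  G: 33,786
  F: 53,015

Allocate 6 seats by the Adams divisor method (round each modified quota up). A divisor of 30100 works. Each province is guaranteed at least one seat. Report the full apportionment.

B=2; G=2; F=2

With modified divisor 30100: modified quotas B 1.254, G 1.122, F 1.761.
Rounding up: B 2, G 2, F 2 (total 6).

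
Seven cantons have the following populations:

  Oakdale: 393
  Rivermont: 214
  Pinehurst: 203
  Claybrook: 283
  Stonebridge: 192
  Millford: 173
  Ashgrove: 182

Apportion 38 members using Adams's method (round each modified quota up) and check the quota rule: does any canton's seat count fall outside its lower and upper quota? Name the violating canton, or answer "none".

Standard quotas: Oakdale 9.106, Rivermont 4.959, Pinehurst 4.704, Claybrook 6.557, Stonebridge 4.449, Millford 4.009, Ashgrove 4.217.
Adams allocation: Oakdale 9, Rivermont 5, Pinehurst 5, Claybrook 6, Stonebridge 5, Millford 4, Ashgrove 4.
Every allocation lies between the lower and upper quota.

none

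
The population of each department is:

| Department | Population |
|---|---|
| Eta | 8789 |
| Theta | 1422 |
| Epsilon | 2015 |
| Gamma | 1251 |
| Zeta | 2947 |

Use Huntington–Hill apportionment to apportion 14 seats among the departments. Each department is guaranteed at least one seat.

With divisor 1189: modified quotas Eta 7.392, Theta 1.196, Epsilon 1.695, Gamma 1.052, Zeta 2.479.
Geometric-mean thresholds: Eta √(7·8)=7.483, Theta √(1·2)=1.414, Epsilon √(1·2)=1.414, Gamma √(1·2)=1.414, Zeta √(2·3)=2.449.
Each quota rounded against its threshold gives Eta 7, Theta 1, Epsilon 2, Gamma 1, Zeta 3 (total 14).

Eta: 7; Theta: 1; Epsilon: 2; Gamma: 1; Zeta: 3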